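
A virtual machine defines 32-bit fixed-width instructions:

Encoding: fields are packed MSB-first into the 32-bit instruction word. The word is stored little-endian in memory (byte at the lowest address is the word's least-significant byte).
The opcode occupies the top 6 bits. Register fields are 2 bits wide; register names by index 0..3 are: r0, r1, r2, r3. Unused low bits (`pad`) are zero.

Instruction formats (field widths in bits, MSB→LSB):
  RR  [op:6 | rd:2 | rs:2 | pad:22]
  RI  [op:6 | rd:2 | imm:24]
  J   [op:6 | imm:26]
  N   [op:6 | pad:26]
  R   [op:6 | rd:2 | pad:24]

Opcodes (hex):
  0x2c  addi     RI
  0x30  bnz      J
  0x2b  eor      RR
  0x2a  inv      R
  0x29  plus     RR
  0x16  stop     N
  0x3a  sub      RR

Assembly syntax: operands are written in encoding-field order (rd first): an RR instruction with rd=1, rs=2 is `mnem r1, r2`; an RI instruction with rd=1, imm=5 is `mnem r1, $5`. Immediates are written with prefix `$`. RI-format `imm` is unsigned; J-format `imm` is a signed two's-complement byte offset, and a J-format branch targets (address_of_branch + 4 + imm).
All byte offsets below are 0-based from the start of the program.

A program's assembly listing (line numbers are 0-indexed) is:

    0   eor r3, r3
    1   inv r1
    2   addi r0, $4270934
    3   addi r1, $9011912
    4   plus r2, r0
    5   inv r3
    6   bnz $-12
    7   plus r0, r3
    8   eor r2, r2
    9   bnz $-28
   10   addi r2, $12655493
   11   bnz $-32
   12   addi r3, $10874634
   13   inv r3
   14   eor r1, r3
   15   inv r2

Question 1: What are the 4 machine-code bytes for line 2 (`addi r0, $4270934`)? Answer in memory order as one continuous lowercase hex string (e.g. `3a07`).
line 2 (addi): pack op=0x2c:6|rd=0:2|imm=4270934:24 = 0xb0412b56; little→ 56 2b 41 b0

562b41b0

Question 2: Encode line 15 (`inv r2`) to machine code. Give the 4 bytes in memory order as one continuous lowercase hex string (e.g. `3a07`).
000000aa

line 15 (inv): pack op=0x2a:6|rd=2:2|pad=0:24 = 0xaa000000; little→ 00 00 00 aa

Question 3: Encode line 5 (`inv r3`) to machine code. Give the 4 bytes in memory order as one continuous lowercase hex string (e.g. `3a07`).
000000ab

5. inv fields op=0x2a:6|rd=3:2|pad=0:24 → word ab000000h → 00 00 00 ab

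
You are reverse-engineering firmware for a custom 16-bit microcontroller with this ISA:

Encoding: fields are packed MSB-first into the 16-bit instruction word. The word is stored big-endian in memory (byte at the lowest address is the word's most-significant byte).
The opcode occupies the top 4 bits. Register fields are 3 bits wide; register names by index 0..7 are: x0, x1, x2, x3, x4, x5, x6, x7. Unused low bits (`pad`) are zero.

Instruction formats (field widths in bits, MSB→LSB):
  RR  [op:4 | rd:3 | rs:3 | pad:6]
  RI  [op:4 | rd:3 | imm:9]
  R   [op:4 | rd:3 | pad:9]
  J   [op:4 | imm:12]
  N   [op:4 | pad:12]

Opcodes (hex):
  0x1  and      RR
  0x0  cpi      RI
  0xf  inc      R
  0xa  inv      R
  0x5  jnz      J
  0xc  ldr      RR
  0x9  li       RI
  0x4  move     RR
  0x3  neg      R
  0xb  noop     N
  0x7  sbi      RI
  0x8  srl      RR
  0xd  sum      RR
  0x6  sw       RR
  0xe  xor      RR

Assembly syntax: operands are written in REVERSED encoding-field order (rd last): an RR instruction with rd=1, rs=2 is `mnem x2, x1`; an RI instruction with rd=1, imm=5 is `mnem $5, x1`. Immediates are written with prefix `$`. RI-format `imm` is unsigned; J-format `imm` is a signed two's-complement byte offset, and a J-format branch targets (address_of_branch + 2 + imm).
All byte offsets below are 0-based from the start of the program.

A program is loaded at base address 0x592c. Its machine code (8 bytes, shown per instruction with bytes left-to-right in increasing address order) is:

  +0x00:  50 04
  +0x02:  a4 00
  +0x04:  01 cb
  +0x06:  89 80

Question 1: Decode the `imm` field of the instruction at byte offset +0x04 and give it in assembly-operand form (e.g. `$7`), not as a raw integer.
[04] 01 cb → 0x01cb
  opcode bits[15:12]=0x0: cpi/RI
  rd: (w>>9)&0x7=0x0 → x0
  imm: (w>>0)&0x1ff=0x1cb → $459

$459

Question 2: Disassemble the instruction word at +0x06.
[06] 89 80 → 0x8980
  top 4b → 0x8 → srl [RR]
  rd: (w>>9)&0x7=0x4 → x4
  rs: (w>>6)&0x7=0x6 → x6

srl x6, x4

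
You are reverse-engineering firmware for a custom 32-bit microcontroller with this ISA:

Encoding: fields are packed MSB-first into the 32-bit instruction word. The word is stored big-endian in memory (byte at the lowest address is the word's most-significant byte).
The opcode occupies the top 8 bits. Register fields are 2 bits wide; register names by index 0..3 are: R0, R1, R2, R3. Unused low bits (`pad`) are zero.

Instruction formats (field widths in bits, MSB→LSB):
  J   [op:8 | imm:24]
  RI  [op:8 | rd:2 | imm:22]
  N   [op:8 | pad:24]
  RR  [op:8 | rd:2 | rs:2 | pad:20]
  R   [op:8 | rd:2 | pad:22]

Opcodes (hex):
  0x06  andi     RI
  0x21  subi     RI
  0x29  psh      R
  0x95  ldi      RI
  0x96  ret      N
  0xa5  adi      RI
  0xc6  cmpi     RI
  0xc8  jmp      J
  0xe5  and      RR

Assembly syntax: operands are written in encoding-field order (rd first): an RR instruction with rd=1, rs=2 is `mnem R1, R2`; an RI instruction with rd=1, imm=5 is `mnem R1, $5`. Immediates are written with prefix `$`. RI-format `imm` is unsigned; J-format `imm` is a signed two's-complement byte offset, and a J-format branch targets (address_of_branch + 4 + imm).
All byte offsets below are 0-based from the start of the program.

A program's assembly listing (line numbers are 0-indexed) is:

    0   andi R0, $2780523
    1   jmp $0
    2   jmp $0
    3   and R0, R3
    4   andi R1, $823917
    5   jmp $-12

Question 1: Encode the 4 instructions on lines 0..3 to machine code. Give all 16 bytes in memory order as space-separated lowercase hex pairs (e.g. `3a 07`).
line 0 (andi): pack op=0x6:8|rd=0:2|imm=2780523:22 = 0x062a6d6b; big→ 06 2a 6d 6b
line 1 (jmp): pack op=0xc8:8|imm=0:24 = 0xc8000000; big→ c8 00 00 00
line 2 (jmp): pack op=0xc8:8|imm=0:24 = 0xc8000000; big→ c8 00 00 00
line 3 (and): pack op=0xe5:8|rd=0:2|rs=3:2|pad=0:20 = 0xe5300000; big→ e5 30 00 00

06 2a 6d 6b c8 00 00 00 c8 00 00 00 e5 30 00 00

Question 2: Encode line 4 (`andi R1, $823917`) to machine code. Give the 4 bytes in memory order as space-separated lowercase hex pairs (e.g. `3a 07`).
4. andi fields op=0x6:8|rd=1:2|imm=823917:22 → word 064c926dh → 06 4c 92 6d

06 4c 92 6d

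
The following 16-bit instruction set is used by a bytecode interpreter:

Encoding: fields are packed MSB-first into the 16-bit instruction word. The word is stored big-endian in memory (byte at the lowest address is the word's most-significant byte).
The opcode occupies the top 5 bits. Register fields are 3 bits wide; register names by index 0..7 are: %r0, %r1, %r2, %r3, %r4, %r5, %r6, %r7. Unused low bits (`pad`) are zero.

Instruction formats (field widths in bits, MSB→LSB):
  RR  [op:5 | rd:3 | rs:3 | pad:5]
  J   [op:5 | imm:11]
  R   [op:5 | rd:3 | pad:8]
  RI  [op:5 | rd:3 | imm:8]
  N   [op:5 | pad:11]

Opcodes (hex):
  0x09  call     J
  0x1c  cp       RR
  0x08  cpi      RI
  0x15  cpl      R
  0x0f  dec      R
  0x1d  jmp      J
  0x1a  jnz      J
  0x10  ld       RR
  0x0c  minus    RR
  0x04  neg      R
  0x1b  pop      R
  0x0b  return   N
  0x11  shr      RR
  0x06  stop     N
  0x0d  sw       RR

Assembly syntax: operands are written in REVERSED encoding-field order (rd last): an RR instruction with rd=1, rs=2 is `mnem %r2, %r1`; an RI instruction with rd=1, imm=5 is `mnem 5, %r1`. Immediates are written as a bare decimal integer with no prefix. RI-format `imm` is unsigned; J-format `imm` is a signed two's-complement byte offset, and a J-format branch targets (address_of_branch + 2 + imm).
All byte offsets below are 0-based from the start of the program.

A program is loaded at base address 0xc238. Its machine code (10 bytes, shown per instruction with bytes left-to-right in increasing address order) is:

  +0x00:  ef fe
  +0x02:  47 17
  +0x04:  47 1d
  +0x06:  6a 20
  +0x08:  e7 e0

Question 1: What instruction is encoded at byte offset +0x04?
cpi 29, %r7

[04] 47 1d → 0x471d
  op=0x471d>>11=0x8 ⇒ cpi (RI)
  rd: (w>>8)&0x7=0x7 → %r7
  imm: (w>>0)&0xff=0x1d → 29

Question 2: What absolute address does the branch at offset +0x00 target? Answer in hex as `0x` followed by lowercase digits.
0xc238

@+00  big-endian(ef fe) = 0xeffe
  top 5b → 0x1d → jmp [J]
  imm@[10:0]=0x7fe (s11→-2) ⇒ -2
  target = base 0xc238 + off 0x00 + 2 + imm -2 = 0xc238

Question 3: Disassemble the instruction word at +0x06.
@+06  big-endian(6a 20) = 0x6a20
  opcode bits[15:11]=0xd: sw/RR
  [10:8] rd=2 = %r2
  [7:5] rs=1 = %r1

sw %r1, %r2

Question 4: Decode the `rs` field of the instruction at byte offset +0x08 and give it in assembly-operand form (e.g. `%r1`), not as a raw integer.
@+08  big-endian(e7 e0) = 0xe7e0
  opcode bits[15:11]=0x1c: cp/RR
  rd@[10:8]=0x7 ⇒ %r7
  rs@[7:5]=0x7 ⇒ %r7

%r7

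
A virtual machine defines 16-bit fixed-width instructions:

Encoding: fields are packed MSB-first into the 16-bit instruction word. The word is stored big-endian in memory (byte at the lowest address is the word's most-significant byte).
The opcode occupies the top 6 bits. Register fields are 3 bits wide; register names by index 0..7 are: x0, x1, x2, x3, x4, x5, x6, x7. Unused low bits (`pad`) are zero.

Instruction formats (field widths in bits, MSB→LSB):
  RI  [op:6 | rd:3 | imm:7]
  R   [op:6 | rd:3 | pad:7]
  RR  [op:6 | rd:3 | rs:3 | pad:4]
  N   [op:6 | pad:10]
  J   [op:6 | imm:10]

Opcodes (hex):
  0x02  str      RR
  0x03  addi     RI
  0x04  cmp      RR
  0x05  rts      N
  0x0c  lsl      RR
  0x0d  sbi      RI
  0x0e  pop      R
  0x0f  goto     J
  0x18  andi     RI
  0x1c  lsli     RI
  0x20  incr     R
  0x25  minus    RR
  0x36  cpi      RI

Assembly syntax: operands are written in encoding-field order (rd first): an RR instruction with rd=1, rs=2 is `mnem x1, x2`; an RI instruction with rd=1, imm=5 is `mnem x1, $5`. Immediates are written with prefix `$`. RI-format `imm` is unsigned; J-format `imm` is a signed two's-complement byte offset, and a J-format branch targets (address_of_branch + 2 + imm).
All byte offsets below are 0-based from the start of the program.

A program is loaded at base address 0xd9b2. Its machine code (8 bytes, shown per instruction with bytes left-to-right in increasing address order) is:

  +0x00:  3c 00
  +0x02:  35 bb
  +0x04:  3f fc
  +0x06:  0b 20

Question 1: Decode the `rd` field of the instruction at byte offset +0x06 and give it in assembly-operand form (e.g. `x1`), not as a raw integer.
[06] 0b 20 → 0x0b20
  top 6b → 0x2 → str [RR]
  [9:7] rd=6 = x6
  [6:4] rs=2 = x2

x6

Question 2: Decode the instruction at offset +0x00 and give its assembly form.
off 0x00: read 3c 00 as big → 0x3c00
  top 6b → 0xf → goto [J]
  [9:0] imm=0 = $0

goto $0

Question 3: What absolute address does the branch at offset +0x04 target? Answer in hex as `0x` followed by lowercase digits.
0xd9b4

off 0x04: read 3f fc as big → 0x3ffc
  opcode bits[15:10]=0xf: goto/J
  imm: (w>>0)&0x3ff=0x3fc (s10→-4) → $-4
  target = base 0xd9b2 + off 0x04 + 2 + imm -4 = 0xd9b4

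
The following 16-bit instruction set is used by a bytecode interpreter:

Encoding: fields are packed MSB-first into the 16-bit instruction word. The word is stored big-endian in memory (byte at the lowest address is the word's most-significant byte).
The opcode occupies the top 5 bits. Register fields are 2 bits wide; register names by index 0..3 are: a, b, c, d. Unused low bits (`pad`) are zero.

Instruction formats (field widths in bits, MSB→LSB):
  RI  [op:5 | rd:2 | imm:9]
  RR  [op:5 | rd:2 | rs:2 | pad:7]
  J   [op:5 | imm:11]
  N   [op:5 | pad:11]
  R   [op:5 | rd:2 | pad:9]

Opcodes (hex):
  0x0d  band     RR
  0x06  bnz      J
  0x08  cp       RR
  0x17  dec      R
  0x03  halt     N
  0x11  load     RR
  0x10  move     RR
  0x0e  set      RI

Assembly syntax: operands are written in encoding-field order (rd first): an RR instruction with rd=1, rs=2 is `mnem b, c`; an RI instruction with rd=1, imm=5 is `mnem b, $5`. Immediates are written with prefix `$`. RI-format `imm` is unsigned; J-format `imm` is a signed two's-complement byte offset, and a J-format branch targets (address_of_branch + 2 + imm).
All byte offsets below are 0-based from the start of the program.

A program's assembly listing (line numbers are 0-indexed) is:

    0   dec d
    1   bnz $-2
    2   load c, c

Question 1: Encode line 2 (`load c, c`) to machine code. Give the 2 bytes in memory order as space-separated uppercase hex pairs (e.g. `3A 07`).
8D 00

L2: load op=0x11:5|rd=2:2|rs=2:2|pad=0:7 ⇒ 0x8d00 ⇒ big 8d 00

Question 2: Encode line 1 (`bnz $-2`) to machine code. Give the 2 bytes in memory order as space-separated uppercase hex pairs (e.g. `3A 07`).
37 FE

line 1 (bnz): pack op=0x6:5|imm=-2:11 = 0x37fe; big→ 37 fe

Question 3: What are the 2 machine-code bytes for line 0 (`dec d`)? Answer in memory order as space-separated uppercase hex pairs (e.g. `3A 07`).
BE 00

0. dec fields op=0x17:5|rd=3:2|pad=0:9 → word be00h → be 00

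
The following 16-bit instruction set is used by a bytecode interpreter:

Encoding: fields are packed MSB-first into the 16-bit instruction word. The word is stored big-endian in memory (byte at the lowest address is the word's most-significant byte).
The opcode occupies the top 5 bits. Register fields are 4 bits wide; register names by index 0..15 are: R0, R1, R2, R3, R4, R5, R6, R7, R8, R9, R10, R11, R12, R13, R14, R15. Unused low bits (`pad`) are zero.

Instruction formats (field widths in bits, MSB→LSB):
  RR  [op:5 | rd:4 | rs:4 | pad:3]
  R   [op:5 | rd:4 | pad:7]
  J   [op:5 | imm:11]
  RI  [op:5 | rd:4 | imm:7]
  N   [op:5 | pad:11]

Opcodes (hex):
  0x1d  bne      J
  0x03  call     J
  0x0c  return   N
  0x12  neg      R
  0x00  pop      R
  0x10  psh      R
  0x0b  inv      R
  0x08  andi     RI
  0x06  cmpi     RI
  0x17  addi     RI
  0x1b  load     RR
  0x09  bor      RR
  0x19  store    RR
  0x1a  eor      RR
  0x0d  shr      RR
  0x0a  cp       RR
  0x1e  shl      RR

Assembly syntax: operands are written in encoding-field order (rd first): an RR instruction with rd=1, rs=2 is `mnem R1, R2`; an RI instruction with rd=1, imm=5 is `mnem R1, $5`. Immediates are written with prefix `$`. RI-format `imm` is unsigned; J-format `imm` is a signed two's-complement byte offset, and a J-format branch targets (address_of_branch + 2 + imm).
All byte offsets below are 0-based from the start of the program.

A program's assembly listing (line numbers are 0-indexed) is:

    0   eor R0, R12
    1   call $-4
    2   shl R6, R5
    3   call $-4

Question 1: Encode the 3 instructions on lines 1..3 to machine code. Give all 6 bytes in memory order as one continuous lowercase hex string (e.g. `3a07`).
1ffcf3281ffc

L1: call op=0x3:5|imm=-4:11 ⇒ 0x1ffc ⇒ big 1f fc
L2: shl op=0x1e:5|rd=6:4|rs=5:4|pad=0:3 ⇒ 0xf328 ⇒ big f3 28
L3: call op=0x3:5|imm=-4:11 ⇒ 0x1ffc ⇒ big 1f fc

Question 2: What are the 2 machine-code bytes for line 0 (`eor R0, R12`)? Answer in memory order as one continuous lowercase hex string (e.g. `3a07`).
d060

0. eor fields op=0x1a:5|rd=0:4|rs=12:4|pad=0:3 → word d060h → d0 60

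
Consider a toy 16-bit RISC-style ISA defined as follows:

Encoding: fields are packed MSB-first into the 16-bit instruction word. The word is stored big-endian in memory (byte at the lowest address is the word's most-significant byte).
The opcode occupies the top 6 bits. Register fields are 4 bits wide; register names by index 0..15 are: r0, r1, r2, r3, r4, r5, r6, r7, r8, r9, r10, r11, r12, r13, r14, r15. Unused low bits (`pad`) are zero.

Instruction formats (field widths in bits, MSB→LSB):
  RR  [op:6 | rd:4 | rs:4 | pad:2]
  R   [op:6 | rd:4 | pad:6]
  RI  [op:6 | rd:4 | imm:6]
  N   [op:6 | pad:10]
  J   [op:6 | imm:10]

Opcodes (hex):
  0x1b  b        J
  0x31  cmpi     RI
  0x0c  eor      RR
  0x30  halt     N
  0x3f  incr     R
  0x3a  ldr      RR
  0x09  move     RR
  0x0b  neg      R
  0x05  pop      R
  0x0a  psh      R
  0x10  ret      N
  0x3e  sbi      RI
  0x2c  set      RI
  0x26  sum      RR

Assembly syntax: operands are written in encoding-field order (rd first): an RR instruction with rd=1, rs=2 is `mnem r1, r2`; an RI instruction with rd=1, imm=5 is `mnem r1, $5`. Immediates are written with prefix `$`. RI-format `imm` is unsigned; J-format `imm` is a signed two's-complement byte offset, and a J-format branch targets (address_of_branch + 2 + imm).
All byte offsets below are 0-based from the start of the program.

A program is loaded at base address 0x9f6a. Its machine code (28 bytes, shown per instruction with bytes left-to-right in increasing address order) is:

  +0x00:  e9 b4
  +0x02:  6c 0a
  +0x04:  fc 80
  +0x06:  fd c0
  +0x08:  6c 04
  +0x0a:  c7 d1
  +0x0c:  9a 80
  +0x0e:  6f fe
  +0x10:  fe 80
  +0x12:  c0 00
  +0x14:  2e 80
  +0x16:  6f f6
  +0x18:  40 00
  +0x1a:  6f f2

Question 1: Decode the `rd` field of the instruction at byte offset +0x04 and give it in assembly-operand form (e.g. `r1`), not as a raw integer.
@+04  big-endian(fc 80) = 0xfc80
  top 6b → 0x3f → incr [R]
  rd@[9:6]=0x2 ⇒ r2

r2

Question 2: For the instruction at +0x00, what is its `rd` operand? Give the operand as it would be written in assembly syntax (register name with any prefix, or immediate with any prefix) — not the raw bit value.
@+00  big-endian(e9 b4) = 0xe9b4
  opcode bits[15:10]=0x3a: ldr/RR
  [9:6] rd=6 = r6
  [5:2] rs=13 = r13

r6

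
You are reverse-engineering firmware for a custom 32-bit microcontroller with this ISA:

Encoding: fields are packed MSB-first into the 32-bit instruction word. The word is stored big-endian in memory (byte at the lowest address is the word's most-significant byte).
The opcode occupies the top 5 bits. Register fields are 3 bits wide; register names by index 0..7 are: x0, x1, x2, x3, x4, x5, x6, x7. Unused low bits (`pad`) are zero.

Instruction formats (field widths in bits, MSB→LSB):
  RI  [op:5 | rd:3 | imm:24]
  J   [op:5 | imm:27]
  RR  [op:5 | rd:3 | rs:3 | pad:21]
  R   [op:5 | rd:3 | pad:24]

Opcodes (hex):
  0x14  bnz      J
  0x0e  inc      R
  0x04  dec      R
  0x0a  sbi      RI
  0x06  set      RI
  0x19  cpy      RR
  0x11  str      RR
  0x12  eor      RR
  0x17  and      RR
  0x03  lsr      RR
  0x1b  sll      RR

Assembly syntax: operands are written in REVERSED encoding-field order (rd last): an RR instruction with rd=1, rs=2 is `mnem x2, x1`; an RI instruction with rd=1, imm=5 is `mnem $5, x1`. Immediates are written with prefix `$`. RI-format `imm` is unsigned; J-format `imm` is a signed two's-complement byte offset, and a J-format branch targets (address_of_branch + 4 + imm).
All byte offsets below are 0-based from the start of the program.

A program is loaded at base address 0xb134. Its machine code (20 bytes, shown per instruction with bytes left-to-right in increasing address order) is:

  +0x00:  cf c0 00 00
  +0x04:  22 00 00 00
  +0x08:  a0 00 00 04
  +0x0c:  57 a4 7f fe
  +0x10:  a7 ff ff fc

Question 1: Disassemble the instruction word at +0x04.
dec x2

+0x04: 22 00 00 00 ⇒ word 0x22000000 (big)
  top 5b → 0x4 → dec [R]
  rd: (w>>24)&0x7=0x2 → x2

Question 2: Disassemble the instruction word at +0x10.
bnz $-4

+0x10: a7 ff ff fc ⇒ word 0xa7fffffc (big)
  op=0xa7fffffc>>27=0x14 ⇒ bnz (J)
  [26:0] imm=134217724 (s27→-4) = $-4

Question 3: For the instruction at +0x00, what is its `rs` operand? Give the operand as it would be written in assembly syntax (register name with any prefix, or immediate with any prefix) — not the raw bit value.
[00] cf c0 00 00 → 0xcfc00000
  opcode bits[31:27]=0x19: cpy/RR
  [26:24] rd=7 = x7
  [23:21] rs=6 = x6

x6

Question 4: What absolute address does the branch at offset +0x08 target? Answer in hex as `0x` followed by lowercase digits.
0xb144

@+08  big-endian(a0 00 00 04) = 0xa0000004
  opcode bits[31:27]=0x14: bnz/J
  imm@[26:0]=0x4 ⇒ $4
  target = base 0xb134 + off 0x08 + 4 + imm 4 = 0xb144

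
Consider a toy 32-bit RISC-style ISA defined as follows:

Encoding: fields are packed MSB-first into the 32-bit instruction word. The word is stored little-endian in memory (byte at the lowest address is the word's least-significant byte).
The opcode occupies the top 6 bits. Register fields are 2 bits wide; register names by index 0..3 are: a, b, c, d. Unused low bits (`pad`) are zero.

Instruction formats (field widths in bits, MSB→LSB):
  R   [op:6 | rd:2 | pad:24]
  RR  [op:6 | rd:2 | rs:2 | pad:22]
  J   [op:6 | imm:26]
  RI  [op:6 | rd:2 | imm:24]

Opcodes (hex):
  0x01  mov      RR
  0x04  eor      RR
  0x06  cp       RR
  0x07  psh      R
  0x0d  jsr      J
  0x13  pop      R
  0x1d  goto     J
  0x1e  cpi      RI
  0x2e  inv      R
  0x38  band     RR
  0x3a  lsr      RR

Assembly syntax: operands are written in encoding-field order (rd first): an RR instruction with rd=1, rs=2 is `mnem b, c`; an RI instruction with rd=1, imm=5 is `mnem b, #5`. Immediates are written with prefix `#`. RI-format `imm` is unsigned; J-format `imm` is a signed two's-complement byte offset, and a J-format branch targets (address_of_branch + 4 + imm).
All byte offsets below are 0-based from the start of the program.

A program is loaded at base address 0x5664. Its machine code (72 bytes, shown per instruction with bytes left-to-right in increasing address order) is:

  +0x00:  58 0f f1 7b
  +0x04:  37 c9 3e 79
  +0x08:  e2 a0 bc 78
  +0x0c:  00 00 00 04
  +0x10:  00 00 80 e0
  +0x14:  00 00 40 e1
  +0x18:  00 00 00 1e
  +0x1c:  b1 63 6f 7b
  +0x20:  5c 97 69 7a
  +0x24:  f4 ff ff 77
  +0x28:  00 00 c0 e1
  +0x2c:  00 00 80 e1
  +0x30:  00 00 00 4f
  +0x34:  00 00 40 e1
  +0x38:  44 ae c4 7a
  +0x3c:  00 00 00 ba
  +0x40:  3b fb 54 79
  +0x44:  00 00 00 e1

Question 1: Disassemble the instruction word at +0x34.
band b, b

[34] 00 00 40 e1 → 0xe1400000
  op=0xe1400000>>26=0x38 ⇒ band (RR)
  rd@[25:24]=0x1 ⇒ b
  rs@[23:22]=0x1 ⇒ b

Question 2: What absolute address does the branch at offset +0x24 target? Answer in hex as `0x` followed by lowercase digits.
off 0x24: read f4 ff ff 77 as little → 0x77fffff4
  top 6b → 0x1d → goto [J]
  imm: (w>>0)&0x3ffffff=0x3fffff4 (s26→-12) → #-12
  target = base 0x5664 + off 0x24 + 4 + imm -12 = 0x5680

0x5680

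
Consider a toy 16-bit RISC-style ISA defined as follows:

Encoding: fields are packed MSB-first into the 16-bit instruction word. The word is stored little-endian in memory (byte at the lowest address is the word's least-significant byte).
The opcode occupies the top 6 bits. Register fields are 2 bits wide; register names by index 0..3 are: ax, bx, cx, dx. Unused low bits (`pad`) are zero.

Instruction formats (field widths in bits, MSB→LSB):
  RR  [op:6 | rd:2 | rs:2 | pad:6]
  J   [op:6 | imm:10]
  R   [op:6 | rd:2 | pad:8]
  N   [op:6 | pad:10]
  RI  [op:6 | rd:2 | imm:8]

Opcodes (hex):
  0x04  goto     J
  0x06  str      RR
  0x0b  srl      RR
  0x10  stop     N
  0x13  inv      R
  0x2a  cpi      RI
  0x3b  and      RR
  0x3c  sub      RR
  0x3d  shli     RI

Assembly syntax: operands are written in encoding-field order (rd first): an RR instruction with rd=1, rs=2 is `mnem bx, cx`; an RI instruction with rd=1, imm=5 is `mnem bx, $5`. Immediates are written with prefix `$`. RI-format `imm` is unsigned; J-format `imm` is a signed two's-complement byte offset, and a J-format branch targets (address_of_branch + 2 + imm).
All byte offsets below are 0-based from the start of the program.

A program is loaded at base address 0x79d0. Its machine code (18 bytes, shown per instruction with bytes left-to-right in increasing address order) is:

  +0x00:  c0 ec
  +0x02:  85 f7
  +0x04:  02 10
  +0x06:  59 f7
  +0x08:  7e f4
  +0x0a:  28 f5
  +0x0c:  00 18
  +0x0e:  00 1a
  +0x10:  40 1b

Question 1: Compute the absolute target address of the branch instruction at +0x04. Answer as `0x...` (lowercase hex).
0x79d8

[04] 02 10 → 0x1002
  op=0x1002>>10=0x4 ⇒ goto (J)
  imm: (w>>0)&0x3ff=0x2 → $2
  target = base 0x79d0 + off 0x04 + 2 + imm 2 = 0x79d8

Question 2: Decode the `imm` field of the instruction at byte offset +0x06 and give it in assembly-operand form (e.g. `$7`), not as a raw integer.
[06] 59 f7 → 0xf759
  top 6b → 0x3d → shli [RI]
  [9:8] rd=3 = dx
  [7:0] imm=89 = $89

$89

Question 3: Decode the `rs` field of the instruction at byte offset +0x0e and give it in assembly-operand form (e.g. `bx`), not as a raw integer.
[0e] 00 1a → 0x1a00
  top 6b → 0x6 → str [RR]
  rd: (w>>8)&0x3=0x2 → cx
  rs: (w>>6)&0x3=0x0 → ax

ax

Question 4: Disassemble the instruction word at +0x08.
[08] 7e f4 → 0xf47e
  opcode bits[15:10]=0x3d: shli/RI
  rd: (w>>8)&0x3=0x0 → ax
  imm: (w>>0)&0xff=0x7e → $126

shli ax, $126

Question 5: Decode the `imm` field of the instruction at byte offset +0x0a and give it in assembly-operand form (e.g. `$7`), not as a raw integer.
+0x0a: 28 f5 ⇒ word 0xf528 (little)
  opcode bits[15:10]=0x3d: shli/RI
  [9:8] rd=1 = bx
  [7:0] imm=40 = $40

$40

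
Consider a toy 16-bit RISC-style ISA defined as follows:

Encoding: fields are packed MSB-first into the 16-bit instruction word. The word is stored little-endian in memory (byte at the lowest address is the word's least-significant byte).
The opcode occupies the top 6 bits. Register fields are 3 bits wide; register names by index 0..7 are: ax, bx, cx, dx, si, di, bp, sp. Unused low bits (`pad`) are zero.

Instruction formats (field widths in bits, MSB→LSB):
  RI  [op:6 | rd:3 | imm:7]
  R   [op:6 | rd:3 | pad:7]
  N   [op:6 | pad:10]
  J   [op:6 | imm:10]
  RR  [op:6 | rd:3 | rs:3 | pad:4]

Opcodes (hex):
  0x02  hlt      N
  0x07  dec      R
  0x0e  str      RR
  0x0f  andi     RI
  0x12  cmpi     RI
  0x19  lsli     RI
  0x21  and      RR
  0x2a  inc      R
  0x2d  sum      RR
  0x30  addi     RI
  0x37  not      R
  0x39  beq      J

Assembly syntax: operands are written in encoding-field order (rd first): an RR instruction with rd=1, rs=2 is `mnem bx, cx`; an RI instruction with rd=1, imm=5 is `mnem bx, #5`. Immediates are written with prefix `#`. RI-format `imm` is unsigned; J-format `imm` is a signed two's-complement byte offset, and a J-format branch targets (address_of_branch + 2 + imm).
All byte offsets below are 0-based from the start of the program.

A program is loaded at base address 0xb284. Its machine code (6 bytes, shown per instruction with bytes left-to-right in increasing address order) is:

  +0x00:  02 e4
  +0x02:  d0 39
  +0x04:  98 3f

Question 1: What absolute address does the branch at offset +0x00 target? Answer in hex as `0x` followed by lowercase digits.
[00] 02 e4 → 0xe402
  opcode bits[15:10]=0x39: beq/J
  [9:0] imm=2 = #2
  target = base 0xb284 + off 0x00 + 2 + imm 2 = 0xb288

0xb288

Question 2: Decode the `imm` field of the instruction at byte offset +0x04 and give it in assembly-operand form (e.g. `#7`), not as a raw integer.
#24

off 0x04: read 98 3f as little → 0x3f98
  op=0x3f98>>10=0xf ⇒ andi (RI)
  rd@[9:7]=0x7 ⇒ sp
  imm@[6:0]=0x18 ⇒ #24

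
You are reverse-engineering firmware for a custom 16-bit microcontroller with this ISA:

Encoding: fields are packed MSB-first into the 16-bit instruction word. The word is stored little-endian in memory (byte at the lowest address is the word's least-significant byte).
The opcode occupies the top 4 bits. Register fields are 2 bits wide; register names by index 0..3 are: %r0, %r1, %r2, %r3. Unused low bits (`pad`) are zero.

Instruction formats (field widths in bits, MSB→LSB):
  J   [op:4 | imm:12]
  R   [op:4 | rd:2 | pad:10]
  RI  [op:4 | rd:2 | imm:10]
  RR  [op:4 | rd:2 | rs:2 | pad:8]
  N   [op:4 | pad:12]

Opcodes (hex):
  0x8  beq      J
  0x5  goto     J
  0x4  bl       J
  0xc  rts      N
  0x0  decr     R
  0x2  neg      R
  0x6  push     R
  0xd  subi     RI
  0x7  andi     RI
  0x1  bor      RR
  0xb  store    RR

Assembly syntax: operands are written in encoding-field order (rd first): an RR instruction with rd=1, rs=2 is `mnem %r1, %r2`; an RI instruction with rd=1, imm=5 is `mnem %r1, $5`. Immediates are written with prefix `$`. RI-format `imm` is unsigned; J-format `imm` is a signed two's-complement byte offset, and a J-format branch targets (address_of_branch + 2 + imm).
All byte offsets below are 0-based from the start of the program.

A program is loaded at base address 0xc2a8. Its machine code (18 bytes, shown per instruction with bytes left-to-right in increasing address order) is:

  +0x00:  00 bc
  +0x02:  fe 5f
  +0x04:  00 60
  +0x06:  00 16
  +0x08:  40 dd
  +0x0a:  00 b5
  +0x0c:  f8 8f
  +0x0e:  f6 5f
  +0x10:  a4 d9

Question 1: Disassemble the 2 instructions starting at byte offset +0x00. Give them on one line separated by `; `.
store %r3, %r0; goto $-2

[00] 00 bc → 0xbc00
  opcode bits[15:12]=0xb: store/RR
  rd@[11:10]=0x3 ⇒ %r3
  rs@[9:8]=0x0 ⇒ %r0
[02] fe 5f → 0x5ffe
  opcode bits[15:12]=0x5: goto/J
  imm@[11:0]=0xffe (s12→-2) ⇒ $-2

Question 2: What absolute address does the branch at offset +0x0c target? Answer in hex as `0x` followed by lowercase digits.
0xc2ae

off 0x0c: read f8 8f as little → 0x8ff8
  op=0x8ff8>>12=0x8 ⇒ beq (J)
  [11:0] imm=4088 (s12→-8) = $-8
  target = base 0xc2a8 + off 0x0c + 2 + imm -8 = 0xc2ae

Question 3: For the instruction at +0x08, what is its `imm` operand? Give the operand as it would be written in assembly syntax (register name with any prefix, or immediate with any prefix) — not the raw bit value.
$320

+0x08: 40 dd ⇒ word 0xdd40 (little)
  top 4b → 0xd → subi [RI]
  rd@[11:10]=0x3 ⇒ %r3
  imm@[9:0]=0x140 ⇒ $320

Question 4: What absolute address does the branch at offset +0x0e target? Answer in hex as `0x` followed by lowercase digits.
0xc2ae

off 0x0e: read f6 5f as little → 0x5ff6
  opcode bits[15:12]=0x5: goto/J
  imm@[11:0]=0xff6 (s12→-10) ⇒ $-10
  target = base 0xc2a8 + off 0x0e + 2 + imm -10 = 0xc2ae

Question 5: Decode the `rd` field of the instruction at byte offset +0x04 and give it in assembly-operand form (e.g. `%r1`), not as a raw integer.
@+04  little-endian(00 60) = 0x6000
  opcode bits[15:12]=0x6: push/R
  rd@[11:10]=0x0 ⇒ %r0

%r0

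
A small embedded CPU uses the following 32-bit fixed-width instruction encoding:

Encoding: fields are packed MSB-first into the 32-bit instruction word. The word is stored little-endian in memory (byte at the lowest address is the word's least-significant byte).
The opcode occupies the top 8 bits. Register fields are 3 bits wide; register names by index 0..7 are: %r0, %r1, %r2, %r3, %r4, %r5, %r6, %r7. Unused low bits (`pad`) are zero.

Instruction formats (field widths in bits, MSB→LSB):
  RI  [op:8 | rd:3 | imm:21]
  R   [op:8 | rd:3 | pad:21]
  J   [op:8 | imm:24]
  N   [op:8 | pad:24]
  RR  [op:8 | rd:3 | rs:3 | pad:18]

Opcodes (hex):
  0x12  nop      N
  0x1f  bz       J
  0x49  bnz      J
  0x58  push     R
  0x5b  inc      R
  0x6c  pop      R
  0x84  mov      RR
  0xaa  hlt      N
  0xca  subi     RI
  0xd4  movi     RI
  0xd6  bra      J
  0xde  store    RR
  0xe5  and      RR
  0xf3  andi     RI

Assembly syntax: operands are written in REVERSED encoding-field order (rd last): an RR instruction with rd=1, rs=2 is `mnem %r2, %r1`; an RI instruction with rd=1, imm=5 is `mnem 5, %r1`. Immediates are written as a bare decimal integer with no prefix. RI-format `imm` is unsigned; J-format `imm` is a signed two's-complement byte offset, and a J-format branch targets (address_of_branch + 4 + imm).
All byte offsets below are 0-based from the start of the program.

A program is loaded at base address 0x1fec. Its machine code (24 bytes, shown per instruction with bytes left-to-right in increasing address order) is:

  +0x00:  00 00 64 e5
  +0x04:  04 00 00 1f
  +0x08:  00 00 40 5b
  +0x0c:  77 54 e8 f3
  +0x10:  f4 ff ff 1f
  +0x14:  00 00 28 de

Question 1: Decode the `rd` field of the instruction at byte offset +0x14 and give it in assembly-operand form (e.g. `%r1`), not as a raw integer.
+0x14: 00 00 28 de ⇒ word 0xde280000 (little)
  top 8b → 0xde → store [RR]
  rd@[23:21]=0x1 ⇒ %r1
  rs@[20:18]=0x2 ⇒ %r2

%r1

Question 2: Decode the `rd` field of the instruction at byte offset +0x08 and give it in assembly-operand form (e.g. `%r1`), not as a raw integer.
%r2

off 0x08: read 00 00 40 5b as little → 0x5b400000
  op=0x5b400000>>24=0x5b ⇒ inc (R)
  [23:21] rd=2 = %r2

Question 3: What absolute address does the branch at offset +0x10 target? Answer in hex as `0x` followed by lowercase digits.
0x1ff4

+0x10: f4 ff ff 1f ⇒ word 0x1ffffff4 (little)
  op=0x1ffffff4>>24=0x1f ⇒ bz (J)
  imm@[23:0]=0xfffff4 (s24→-12) ⇒ -12
  target = base 0x1fec + off 0x10 + 4 + imm -12 = 0x1ff4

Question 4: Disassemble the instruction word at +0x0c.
+0x0c: 77 54 e8 f3 ⇒ word 0xf3e85477 (little)
  top 8b → 0xf3 → andi [RI]
  [23:21] rd=7 = %r7
  [20:0] imm=545911 = 545911

andi 545911, %r7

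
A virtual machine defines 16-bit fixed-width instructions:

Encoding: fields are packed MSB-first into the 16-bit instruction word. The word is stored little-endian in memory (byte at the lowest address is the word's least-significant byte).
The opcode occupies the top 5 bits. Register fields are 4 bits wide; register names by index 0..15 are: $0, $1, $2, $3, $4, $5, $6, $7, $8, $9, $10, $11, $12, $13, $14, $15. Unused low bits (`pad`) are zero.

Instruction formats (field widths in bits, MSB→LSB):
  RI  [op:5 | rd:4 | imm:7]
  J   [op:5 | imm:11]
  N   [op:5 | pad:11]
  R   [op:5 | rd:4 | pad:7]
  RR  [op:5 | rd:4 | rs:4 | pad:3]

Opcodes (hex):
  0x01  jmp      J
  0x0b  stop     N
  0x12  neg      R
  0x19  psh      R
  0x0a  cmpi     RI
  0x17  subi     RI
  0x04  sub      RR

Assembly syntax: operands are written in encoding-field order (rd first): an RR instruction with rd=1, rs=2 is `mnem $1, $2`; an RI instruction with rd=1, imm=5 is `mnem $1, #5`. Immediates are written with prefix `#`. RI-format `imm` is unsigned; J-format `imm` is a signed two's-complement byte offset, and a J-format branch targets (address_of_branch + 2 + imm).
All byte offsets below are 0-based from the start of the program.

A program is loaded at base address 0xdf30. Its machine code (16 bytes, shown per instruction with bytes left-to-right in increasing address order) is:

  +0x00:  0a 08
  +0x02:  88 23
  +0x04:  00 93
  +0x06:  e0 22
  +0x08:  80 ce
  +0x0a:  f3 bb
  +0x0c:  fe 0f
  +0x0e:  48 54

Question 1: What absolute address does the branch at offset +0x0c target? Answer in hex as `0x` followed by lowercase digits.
0xdf3c

+0x0c: fe 0f ⇒ word 0x0ffe (little)
  top 5b → 0x1 → jmp [J]
  imm: (w>>0)&0x7ff=0x7fe (s11→-2) → #-2
  target = base 0xdf30 + off 0x0c + 2 + imm -2 = 0xdf3c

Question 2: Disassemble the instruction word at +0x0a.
+0x0a: f3 bb ⇒ word 0xbbf3 (little)
  top 5b → 0x17 → subi [RI]
  [10:7] rd=7 = $7
  [6:0] imm=115 = #115

subi $7, #115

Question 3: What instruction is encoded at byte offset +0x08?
+0x08: 80 ce ⇒ word 0xce80 (little)
  op=0xce80>>11=0x19 ⇒ psh (R)
  [10:7] rd=13 = $13

psh $13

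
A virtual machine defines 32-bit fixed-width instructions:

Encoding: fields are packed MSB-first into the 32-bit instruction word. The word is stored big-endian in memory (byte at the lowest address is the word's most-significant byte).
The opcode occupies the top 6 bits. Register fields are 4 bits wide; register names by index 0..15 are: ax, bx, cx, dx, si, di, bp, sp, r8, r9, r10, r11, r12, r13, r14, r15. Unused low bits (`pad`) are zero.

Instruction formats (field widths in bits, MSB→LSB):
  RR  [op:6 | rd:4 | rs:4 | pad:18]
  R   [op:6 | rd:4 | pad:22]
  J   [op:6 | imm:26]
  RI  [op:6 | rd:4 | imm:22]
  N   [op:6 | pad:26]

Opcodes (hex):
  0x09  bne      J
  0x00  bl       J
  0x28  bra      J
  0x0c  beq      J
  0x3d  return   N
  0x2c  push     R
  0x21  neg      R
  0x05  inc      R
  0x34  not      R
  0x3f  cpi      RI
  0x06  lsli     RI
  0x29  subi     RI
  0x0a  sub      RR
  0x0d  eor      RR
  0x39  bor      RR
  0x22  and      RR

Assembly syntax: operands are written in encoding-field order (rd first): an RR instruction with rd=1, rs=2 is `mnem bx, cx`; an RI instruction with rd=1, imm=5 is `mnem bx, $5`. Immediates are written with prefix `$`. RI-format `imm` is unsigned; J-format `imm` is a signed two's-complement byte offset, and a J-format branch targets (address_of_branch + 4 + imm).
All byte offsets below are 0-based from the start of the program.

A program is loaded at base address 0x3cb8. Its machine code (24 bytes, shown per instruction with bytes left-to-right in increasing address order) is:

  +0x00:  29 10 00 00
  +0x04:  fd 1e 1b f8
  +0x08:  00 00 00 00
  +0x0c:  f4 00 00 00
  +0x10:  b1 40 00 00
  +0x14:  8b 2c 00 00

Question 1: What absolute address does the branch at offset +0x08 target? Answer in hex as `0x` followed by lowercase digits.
0x3cc4

@+08  big-endian(00 00 00 00) = 0x00000000
  top 6b → 0x0 → bl [J]
  imm@[25:0]=0x0 ⇒ $0
  target = base 0x3cb8 + off 0x08 + 4 + imm 0 = 0x3cc4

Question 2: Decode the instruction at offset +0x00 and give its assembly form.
+0x00: 29 10 00 00 ⇒ word 0x29100000 (big)
  top 6b → 0xa → sub [RR]
  rd@[25:22]=0x4 ⇒ si
  rs@[21:18]=0x4 ⇒ si

sub si, si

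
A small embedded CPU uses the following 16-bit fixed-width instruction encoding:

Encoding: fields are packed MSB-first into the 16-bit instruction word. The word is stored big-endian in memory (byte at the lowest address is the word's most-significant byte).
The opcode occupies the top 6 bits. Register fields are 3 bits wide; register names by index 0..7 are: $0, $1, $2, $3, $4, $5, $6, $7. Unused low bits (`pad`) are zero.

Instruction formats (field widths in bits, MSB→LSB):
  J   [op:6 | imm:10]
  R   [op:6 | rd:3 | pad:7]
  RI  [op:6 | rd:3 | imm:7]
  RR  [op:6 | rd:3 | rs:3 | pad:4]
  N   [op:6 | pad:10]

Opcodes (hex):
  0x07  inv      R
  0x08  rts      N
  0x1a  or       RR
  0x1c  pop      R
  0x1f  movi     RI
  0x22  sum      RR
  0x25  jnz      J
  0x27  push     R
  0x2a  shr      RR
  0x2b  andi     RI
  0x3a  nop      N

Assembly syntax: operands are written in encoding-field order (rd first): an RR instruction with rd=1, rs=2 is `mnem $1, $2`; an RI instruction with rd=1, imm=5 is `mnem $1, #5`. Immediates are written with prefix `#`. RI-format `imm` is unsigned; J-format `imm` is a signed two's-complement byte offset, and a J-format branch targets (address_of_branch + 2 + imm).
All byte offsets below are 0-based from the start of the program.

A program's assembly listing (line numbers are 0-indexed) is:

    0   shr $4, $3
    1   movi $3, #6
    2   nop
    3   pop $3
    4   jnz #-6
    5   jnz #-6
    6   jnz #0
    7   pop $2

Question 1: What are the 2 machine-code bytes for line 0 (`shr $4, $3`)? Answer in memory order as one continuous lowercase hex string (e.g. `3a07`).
aa30

line 0 (shr): pack op=0x2a:6|rd=4:3|rs=3:3|pad=0:4 = 0xaa30; big→ aa 30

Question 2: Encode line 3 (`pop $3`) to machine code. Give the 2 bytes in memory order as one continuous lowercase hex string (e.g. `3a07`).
L3: pop op=0x1c:6|rd=3:3|pad=0:7 ⇒ 0x7180 ⇒ big 71 80

7180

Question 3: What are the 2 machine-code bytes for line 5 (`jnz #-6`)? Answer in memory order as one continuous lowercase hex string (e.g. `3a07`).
L5: jnz op=0x25:6|imm=-6:10 ⇒ 0x97fa ⇒ big 97 fa

97fa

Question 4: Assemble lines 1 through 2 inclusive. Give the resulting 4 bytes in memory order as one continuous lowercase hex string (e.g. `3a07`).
7d86e800

L1: movi op=0x1f:6|rd=3:3|imm=6:7 ⇒ 0x7d86 ⇒ big 7d 86
L2: nop op=0x3a:6|pad=0:10 ⇒ 0xe800 ⇒ big e8 00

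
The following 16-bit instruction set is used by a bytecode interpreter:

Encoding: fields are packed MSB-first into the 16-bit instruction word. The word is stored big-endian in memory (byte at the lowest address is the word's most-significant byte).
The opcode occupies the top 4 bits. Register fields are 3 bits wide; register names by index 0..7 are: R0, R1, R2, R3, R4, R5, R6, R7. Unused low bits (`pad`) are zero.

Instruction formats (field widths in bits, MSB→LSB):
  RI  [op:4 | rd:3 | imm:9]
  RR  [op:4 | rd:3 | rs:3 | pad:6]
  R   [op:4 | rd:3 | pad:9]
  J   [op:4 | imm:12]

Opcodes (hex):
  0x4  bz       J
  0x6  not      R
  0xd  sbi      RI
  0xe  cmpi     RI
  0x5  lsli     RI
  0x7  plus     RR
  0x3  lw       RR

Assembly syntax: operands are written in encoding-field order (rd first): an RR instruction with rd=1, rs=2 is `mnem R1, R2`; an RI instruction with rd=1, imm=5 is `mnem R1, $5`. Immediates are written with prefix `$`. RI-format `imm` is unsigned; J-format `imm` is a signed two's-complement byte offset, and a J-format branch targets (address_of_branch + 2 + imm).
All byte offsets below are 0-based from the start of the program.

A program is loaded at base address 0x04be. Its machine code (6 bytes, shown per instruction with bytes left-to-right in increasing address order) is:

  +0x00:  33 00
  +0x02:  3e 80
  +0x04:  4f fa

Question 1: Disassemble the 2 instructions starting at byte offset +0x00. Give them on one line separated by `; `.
+0x00: 33 00 ⇒ word 0x3300 (big)
  opcode bits[15:12]=0x3: lw/RR
  [11:9] rd=1 = R1
  [8:6] rs=4 = R4
+0x02: 3e 80 ⇒ word 0x3e80 (big)
  opcode bits[15:12]=0x3: lw/RR
  [11:9] rd=7 = R7
  [8:6] rs=2 = R2

lw R1, R4; lw R7, R2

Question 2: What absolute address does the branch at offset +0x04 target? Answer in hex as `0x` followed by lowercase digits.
0x04be

+0x04: 4f fa ⇒ word 0x4ffa (big)
  opcode bits[15:12]=0x4: bz/J
  imm@[11:0]=0xffa (s12→-6) ⇒ $-6
  target = base 0x04be + off 0x04 + 2 + imm -6 = 0x04be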